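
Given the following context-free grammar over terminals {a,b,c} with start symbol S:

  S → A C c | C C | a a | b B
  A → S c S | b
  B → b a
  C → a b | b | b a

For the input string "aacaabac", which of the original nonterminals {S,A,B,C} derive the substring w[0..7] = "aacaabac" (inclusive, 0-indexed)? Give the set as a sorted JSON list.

CNF form of G:
  S -> A X4 | C C | T1 B | T2 T2
  A -> S X3 | b
  B -> T1 T2
  C -> T1 T2 | T2 T1 | b
  T0 -> c
  T1 -> b
  T2 -> a
  X3 -> T0 S
  X4 -> C T0

CYK table (by increasing span) (cells [i..j] with 0 ≤ i ≤ j ≤ 7 only):
  T[0,0] 'a' = {T2}  orig:{}
  T[1,1] 'a' = {T2}  orig:{}
  T[2,2] 'c' = {T0}  orig:{}
  T[3,3] 'a' = {T2}  orig:{}
  T[4,4] 'a' = {T2}  orig:{}
  T[5,5] 'b' = {A,C,T1}  orig:{A,C}
  T[6,6] 'a' = {T2}  orig:{}
  T[7,7] 'c' = {T0}  orig:{}
  T[0,1] 'aa' = {S}
  T[1,2] 'ac' = ∅
  T[2,3] 'ca' = ∅
  T[3,4] 'aa' = {S}
  T[4,5] 'ab' = {C}
  T[5,6] 'ba' = {B,C}
  T[6,7] 'ac' = ∅
  T[0,2] 'aac' = ∅
  T[1,3] 'aca' = ∅
  T[2,4] 'caa' = {X3}  orig:{}
  T[3,5] 'aab' = ∅
  T[4,6] 'aba' = ∅
  T[5,7] 'bac' = {X4}  orig:{}
  T[0,3] 'aaca' = ∅
  T[1,4] 'acaa' = ∅
  T[2,5] 'caab' = ∅
  T[3,6] 'aaba' = ∅
  T[4,7] 'abac' = ∅
  T[0,4] 'aacaa' = {A}
  T[1,5] 'acaab' = ∅
  T[2,6] 'caaba' = ∅
  T[3,7] 'aabac' = ∅
  T[0,5] 'aacaab' = ∅
  T[1,6] 'acaaba' = ∅
  T[2,7] 'caabac' = ∅
  T[0,6] 'aacaaba' = ∅
  T[1,7] 'acaabac' = ∅
  T[0,7] 'aacaabac' = {S}

Original NTs in T[0,7] deriving "aacaabac": ["S"]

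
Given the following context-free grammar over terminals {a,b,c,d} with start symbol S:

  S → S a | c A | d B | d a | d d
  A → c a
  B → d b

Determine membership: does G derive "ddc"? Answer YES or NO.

Convert to CNF:
  S -> S T1 | T0 A | T2 B | T2 T1 | T2 T2
  A -> T0 T1
  B -> T2 T3
  T0 -> c
  T1 -> a
  T2 -> d
  T3 -> b

Fill CYK table bottom-up:
  [0..0]={T2}  "d"  orig:{}
  [1..1]={T2}  "d"  orig:{}
  [2..2]={T0}  "c"  orig:{}
  [0..1]={S}  "dd"
  [1..2]=∅  "dc"
  [0..2]=∅  "ddc"

S ∉ T[0,2] ⇒ NO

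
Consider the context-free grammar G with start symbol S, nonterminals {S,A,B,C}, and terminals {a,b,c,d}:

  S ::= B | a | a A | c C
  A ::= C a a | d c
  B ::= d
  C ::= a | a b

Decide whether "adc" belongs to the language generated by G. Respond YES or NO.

CNF form of G:
  S -> T0 A | T2 C | a | d
  A -> C X4 | T1 T2
  B -> d
  C -> T0 T3 | a
  T0 -> a
  T1 -> d
  T2 -> c
  T3 -> b
  X4 -> T0 T0

CYK fill:
  cell(0,0) a: {C,S,T0}  orig:{C,S}
  cell(1,1) d: {B,S,T1}  orig:{B,S}
  cell(2,2) c: {T2}  orig:{}
  cell(0,1) ad: ∅
  cell(1,2) dc: {A}
  cell(0,2) adc: {S}

S ∈ T[0,2] ⇒ YES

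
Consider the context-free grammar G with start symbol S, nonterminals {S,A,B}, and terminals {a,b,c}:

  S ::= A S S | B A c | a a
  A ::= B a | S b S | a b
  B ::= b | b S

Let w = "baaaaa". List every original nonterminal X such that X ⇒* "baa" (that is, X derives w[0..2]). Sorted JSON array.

CNF form of G:
  S -> A X4 | B X5 | T0 T0
  A -> B T0 | S X3 | T0 T1
  B -> T1 S | b
  T0 -> a
  T1 -> b
  T2 -> c
  X3 -> T1 S
  X4 -> S S
  X5 -> A T2

CYK table (by increasing span), restricted to cells inside w[0..2]:
  [0..0]={B,T1}  "b"  orig:{B}
  [1..1]={T0}  "a"  orig:{}
  [2..2]={T0}  "a"  orig:{}
  [0..1]={A}  "ba"
  [1..2]={S}  "aa"
  [0..2]={B,X3}  "baa"  orig:{B}

Original NTs in T[0,2] deriving "baa": ["B"]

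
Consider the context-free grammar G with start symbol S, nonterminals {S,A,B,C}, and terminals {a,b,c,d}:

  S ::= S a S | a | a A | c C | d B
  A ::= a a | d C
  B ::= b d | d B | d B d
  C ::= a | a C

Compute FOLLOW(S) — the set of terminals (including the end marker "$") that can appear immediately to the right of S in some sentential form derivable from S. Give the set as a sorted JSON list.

FIRST sets, iterate to fixpoint:
[1]
  A via A→a a: +{a}
  A via A→d C: +{d}
  B via B→b d: +{b}
  B via B→d B: +{d}
  C via C→a: +{a}
  S via S→a: +{a}
  S via S→c C: +{c}
  S via S→d B: +{d}
  FIRST[S]={a,c,d}  FIRST[A]={a,d}  FIRST[B]={b,d}  FIRST[C]={a}
[2] — fixpoint
  FIRST[S]={a,c,d}  FIRST[A]={a,d}  FIRST[B]={b,d}  FIRST[C]={a}

Compute FOLLOW by fixpoint:
seed FOLLOW(S) with $
pass 1:
  B→d B d: FOLLOW(B) ⊇ FIRST(d) = {d}; new: +{d}
  S→S a S: FOLLOW(S) ⊇ FIRST(a) = {a}; new: +{a}
  S→a A: FOLLOW(A) ⊇ FOLLOW(S) ⊇ {$,a}; new: +{$,a}
  S→c C: FOLLOW(C) ⊇ FOLLOW(S) ⊇ {$,a}; new: +{$,a}
  S→d B: FOLLOW(B) ⊇ FOLLOW(S) ⊇ {$,a}; new: +{$,a}
  S: {$,a}  A: {$,a}  B: {$,a,d}  C: {$,a}
pass 2: (no change)
  S: {$,a}  A: {$,a}  B: {$,a,d}  C: {$,a}

FOLLOW(S) = ["$", "a"]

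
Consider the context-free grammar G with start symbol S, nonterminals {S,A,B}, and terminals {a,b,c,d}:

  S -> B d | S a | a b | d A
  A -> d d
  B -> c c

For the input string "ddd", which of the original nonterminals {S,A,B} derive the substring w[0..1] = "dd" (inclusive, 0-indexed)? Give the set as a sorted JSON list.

CNF form of G:
  S -> B T0 | S T2 | T0 A | T2 T3
  A -> T0 T0
  B -> T1 T1
  T0 -> d
  T1 -> c
  T2 -> a
  T3 -> b

CYK fill — only the sub-triangle for w[0..1]:
  T[0,0] 'd' = {T0}  orig:{}
  T[1,1] 'd' = {T0}  orig:{}
  T[0,1] 'dd' = {A}

Original NTs in T[0,1] deriving "dd": ["A"]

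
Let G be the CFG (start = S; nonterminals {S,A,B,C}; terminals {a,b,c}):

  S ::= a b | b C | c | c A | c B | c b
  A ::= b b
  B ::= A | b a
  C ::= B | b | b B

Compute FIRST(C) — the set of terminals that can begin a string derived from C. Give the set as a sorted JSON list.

FIRST iteration:
[1]
  A via A→b b: +{b}
  B via B→A: +{b}
  C via C→B: +{b}
  S via S→a b: +{a}
  S via S→b C: +{b}
  S via S→c: +{c}
  FIRST(S)={a,b,c}  FIRST(A)={b}  FIRST(B)={b}  FIRST(C)={b}
[2] (no change)
  FIRST(S)={a,b,c}  FIRST(A)={b}  FIRST(B)={b}  FIRST(C)={b}

FIRST(C) = ["b"]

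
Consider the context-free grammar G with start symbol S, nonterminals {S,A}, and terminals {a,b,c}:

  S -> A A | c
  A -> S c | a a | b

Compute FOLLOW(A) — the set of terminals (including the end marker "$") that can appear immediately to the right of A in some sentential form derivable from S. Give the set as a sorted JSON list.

FIRST iteration:
pass 1:
  A via A→a a: +{a}
  A via A→b: +{b}
  S via S→A A: +{a,b}
  S via S→c: +{c}
  FIRST(S)={a,b,c}  FIRST(A)={a,b}
pass 2:
  A via A→S c: +{c}
  FIRST(S)={a,b,c}  FIRST(A)={a,b,c}
pass 3: done
  FIRST(S)={a,b,c}  FIRST(A)={a,b,c}

FOLLOW iteration:
seed FOLLOW(S) with $
pass 1:
  A→S c: FOLLOW(S) ⊇ FIRST(c) = {c}; new: +{c}
  S→A A: FOLLOW(A) ⊇ FIRST(A) = {a,b,c}; new: +{a,b,c}
  S→A A: FOLLOW(A) ⊇ FOLLOW(S) ⊇ {$,c}; new: +{$}
  S: {$,c}  A: {$,a,b,c}
pass 2: (no change)
  S: {$,c}  A: {$,a,b,c}

FOLLOW(A) = ["$", "a", "b", "c"]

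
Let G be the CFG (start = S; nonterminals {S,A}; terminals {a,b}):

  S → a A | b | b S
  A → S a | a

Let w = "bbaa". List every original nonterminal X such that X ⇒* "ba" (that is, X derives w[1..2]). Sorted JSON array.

Convert to CNF:
  S -> T0 A | T1 S | b
  A -> S T0 | a
  T0 -> a
  T1 -> b

CYK fill, restricted to cells inside w[1..2]:
  T[1,1] 'b' = {S,T1}  orig:{S}
  T[2,2] 'a' = {A,T0}  orig:{A}
  T[1,2] 'ba' = {A}

Original NTs in T[1,2] deriving "ba": ["A"]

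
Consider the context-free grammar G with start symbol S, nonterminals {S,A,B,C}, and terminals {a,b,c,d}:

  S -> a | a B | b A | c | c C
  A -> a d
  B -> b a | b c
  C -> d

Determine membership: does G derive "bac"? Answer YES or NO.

Convert to CNF:
  S -> T0 B | T2 A | T3 C | a | c
  A -> T0 T1
  B -> T2 T0 | T2 T3
  C -> d
  T0 -> a
  T1 -> d
  T2 -> b
  T3 -> c

CYK fill:
  cell(0,0) b: {T2}  orig:{}
  cell(1,1) a: {S,T0}  orig:{S}
  cell(2,2) c: {S,T3}  orig:{S}
  cell(0,1) ba: {B}
  cell(1,2) ac: ∅
  cell(0,2) bac: ∅

S ∉ T[0,2] ⇒ NO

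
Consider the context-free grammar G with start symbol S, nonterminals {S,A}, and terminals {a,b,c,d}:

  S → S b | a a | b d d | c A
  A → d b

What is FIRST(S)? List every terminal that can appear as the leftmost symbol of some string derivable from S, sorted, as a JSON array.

Compute FIRST by fixpoint:
pass 1:
  A via A→d b: +{d}
  S via S→a a: +{a}
  S via S→b d d: +{b}
  S via S→c A: +{c}
  S: {a,b,c}  A: {d}
pass 2: (no change)
  S: {a,b,c}  A: {d}

FIRST(S) = ["a", "b", "c"]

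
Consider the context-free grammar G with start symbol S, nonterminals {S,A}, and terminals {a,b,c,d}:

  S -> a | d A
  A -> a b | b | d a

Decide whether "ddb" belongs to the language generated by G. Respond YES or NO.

Convert to CNF:
  S -> T2 A | a
  A -> T0 T1 | T2 T0 | b
  T0 -> a
  T1 -> b
  T2 -> d

CYK fill:
  cell(0,0) d: {T2}  orig:{}
  cell(1,1) d: {T2}  orig:{}
  cell(2,2) b: {A,T1}  orig:{A}
  cell(0,1) dd: ∅
  cell(1,2) db: {S}
  cell(0,2) ddb: ∅

S ∉ T[0,2] ⇒ NO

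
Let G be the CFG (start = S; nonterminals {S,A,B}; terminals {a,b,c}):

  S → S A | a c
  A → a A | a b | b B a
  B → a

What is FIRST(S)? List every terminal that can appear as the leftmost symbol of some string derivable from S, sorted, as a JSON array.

FIRST iteration:
round 1:
  A via A→a A: +{a}
  A via A→b B a: +{b}
  B via B→a: +{a}
  S via S→a c: +{a}
  S: {a}  A: {a,b}  B: {a}
round 2: (no change)
  S: {a}  A: {a,b}  B: {a}

FIRST(S) = ["a"]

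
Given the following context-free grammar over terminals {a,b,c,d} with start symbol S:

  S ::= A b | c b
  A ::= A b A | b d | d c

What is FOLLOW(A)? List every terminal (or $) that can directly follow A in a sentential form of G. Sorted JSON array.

FIRST sets, iterate to fixpoint:
round 1:
  A via A→b d: +{b}
  A via A→d c: +{d}
  S via S→A b: +{b,d}
  S via S→c b: +{c}
  S: {b,c,d}  A: {b,d}
round 2: — fixpoint
  S: {b,c,d}  A: {b,d}

FOLLOW iteration:
initialize: $ ∈ FOLLOW(S)
iter 1:
  A→A b A: FOLLOW(A) ⊇ FIRST(b) = {b}; new: +{b}
  FOLLOW[S]={$}  FOLLOW[A]={b}
iter 2: (stable)
  FOLLOW[S]={$}  FOLLOW[A]={b}

FOLLOW(A) = ["b"]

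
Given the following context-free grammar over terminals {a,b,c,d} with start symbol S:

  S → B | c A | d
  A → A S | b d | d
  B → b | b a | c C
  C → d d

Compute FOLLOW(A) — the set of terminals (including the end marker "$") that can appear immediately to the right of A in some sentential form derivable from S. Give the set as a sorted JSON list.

FIRST sets, iterate to fixpoint:
iter 1:
  A via A→b d: +{b}
  A via A→d: +{d}
  B via B→b: +{b}
  B via B→c C: +{c}
  C via C→d d: +{d}
  S via S→B: +{b,c}
  S via S→d: +{d}
  FIRST[S]={b,c,d}  FIRST[A]={b,d}  FIRST[B]={b,c}  FIRST[C]={d}
iter 2: done
  FIRST[S]={b,c,d}  FIRST[A]={b,d}  FIRST[B]={b,c}  FIRST[C]={d}

FOLLOW iteration:
initialize: $ ∈ FOLLOW(S)
iter 1:
  A→A S: FOLLOW(A) ⊇ FIRST(S) = {b,c,d}; new: +{b,c,d}
  A→A S: FOLLOW(S) ⊇ FOLLOW(A) ⊇ {b,c,d}; new: +{b,c,d}
  S→B: FOLLOW(B) ⊇ FOLLOW(S) ⊇ {$,b,c,d}; new: +{$,b,c,d}
  S→c A: FOLLOW(A) ⊇ FOLLOW(S) ⊇ {$,b,c,d}; new: +{$}
  FOLLOW[S]={$,b,c,d}  FOLLOW[A]={$,b,c,d}  FOLLOW[B]={$,b,c,d}  FOLLOW[C]={}
iter 2:
  B→c C: FOLLOW(C) ⊇ FOLLOW(B) ⊇ {$,b,c,d}; new: +{$,b,c,d}
  FOLLOW[S]={$,b,c,d}  FOLLOW[A]={$,b,c,d}  FOLLOW[B]={$,b,c,d}  FOLLOW[C]={$,b,c,d}
iter 3: (no change)
  FOLLOW[S]={$,b,c,d}  FOLLOW[A]={$,b,c,d}  FOLLOW[B]={$,b,c,d}  FOLLOW[C]={$,b,c,d}

FOLLOW(A) = ["$", "b", "c", "d"]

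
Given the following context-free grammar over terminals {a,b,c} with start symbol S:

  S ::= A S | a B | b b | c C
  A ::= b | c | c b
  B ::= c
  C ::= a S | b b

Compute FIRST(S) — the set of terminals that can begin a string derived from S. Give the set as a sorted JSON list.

FIRST iteration:
round 1:
  A via A→b: +{b}
  A via A→c: +{c}
  B via B→c: +{c}
  C via C→a S: +{a}
  C via C→b b: +{b}
  S via S→A S: +{b,c}
  S via S→a B: +{a}
  FIRST(S)={a,b,c}  FIRST(A)={b,c}  FIRST(B)={c}  FIRST(C)={a,b}
round 2: (no change)
  FIRST(S)={a,b,c}  FIRST(A)={b,c}  FIRST(B)={c}  FIRST(C)={a,b}

FIRST(S) = ["a", "b", "c"]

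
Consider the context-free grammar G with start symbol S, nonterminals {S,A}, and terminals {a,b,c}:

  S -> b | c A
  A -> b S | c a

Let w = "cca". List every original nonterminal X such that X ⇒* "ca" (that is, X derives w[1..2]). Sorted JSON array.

CNF form of G:
  S -> T1 A | b
  A -> T0 S | T1 T2
  T0 -> b
  T1 -> c
  T2 -> a

CYK fill (cells [i..j] with 1 ≤ i ≤ j ≤ 2 only):
  [1..1]={T1}  "c"  orig:{}
  [2..2]={T2}  "a"  orig:{}
  [1..2]={A}  "ca"

Original NTs in T[1,2] deriving "ca": ["A"]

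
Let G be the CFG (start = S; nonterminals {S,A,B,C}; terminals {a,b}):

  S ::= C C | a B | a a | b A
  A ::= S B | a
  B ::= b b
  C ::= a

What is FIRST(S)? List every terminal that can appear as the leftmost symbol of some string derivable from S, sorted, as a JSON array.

FIRST iteration:
[1]
  A via A→a: +{a}
  B via B→b b: +{b}
  C via C→a: +{a}
  S via S→C C: +{a}
  S via S→b A: +{b}
  FIRST[S]={a,b}  FIRST[A]={a}  FIRST[B]={b}  FIRST[C]={a}
[2]
  A via A→S B: +{b}
  FIRST[S]={a,b}  FIRST[A]={a,b}  FIRST[B]={b}  FIRST[C]={a}
[3] (no change)
  FIRST[S]={a,b}  FIRST[A]={a,b}  FIRST[B]={b}  FIRST[C]={a}

FIRST(S) = ["a", "b"]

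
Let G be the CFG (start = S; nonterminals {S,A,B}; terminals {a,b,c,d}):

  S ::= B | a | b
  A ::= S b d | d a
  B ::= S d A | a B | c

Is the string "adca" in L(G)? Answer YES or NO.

Convert to CNF:
  S -> S X5 | T2 B | a | b | c
  A -> S X3 | T1 T2
  B -> S X4 | T2 B | c
  T0 -> b
  T1 -> d
  T2 -> a
  X3 -> T0 T1
  X4 -> T1 A
  X5 -> T1 A

CYK fill:
  cell(0,0) a: {S,T2}  orig:{S}
  cell(1,1) d: {T1}  orig:{}
  cell(2,2) c: {B,S}
  cell(3,3) a: {S,T2}  orig:{S}
  cell(0,1) ad: ∅
  cell(1,2) dc: ∅
  cell(2,3) ca: ∅
  cell(0,2) adc: ∅
  cell(1,3) dca: ∅
  cell(0,3) adca: ∅

S ∉ T[0,3] ⇒ NO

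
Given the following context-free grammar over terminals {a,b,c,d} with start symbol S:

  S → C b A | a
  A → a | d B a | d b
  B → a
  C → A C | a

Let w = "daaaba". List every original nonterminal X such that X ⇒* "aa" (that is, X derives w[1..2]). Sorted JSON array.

Convert to CNF:
  S -> C X4 | a
  A -> T0 T2 | T0 X3 | a
  B -> a
  C -> A C | a
  T0 -> d
  T1 -> a
  T2 -> b
  X3 -> B T1
  X4 -> T2 A

CYK table (by increasing span) (cells [i..j] with 1 ≤ i ≤ j ≤ 2 only):
  cell(1,1) a: {A,B,C,S,T1}  orig:{A,B,C,S}
  cell(2,2) a: {A,B,C,S,T1}  orig:{A,B,C,S}
  cell(1,2) aa: {C,X3}  orig:{C}

Original NTs in T[1,2] deriving "aa": ["C"]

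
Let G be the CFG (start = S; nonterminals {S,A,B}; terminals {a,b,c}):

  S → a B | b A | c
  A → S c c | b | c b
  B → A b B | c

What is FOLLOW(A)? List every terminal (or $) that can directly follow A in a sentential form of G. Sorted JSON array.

FIRST sets, iterate to fixpoint:
[1]
  A via A→b: +{b}
  A via A→c b: +{c}
  B via B→A b B: +{b,c}
  S via S→a B: +{a}
  S via S→b A: +{b}
  S via S→c: +{c}
  S: {a,b,c}  A: {b,c}  B: {b,c}
[2]
  A via A→S c c: +{a}
  B via B→A b B: +{a}
  S: {a,b,c}  A: {a,b,c}  B: {a,b,c}
[3] (stable)
  S: {a,b,c}  A: {a,b,c}  B: {a,b,c}

Compute FOLLOW by fixpoint:
seed FOLLOW(S) with $
iter 1:
  A→S c c: FOLLOW(S) ⊇ FIRST(c) = {c}; new: +{c}
  B→A b B: FOLLOW(A) ⊇ FIRST(b) = {b}; new: +{b}
  S→a B: FOLLOW(B) ⊇ FOLLOW(S) ⊇ {$,c}; new: +{$,c}
  S→b A: FOLLOW(A) ⊇ FOLLOW(S) ⊇ {$,c}; new: +{$,c}
  S: {$,c}  A: {$,b,c}  B: {$,c}
iter 2: — fixpoint
  S: {$,c}  A: {$,b,c}  B: {$,c}

FOLLOW(A) = ["$", "b", "c"]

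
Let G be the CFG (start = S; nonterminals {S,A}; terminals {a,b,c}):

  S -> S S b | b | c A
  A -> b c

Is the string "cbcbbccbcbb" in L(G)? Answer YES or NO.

CNF form of G:
  S -> S X2 | T1 A | b
  A -> T0 T1
  T0 -> b
  T1 -> c
  X2 -> S T0

CYK table (by increasing span):
  T[0,0] 'c' = {T1}  orig:{}
  T[1,1] 'b' = {S,T0}  orig:{S}
  T[2,2] 'c' = {T1}  orig:{}
  T[3,3] 'b' = {S,T0}  orig:{S}
  T[4,4] 'b' = {S,T0}  orig:{S}
  T[5,5] 'c' = {T1}  orig:{}
  T[6,6] 'c' = {T1}  orig:{}
  T[7,7] 'b' = {S,T0}  orig:{S}
  T[8,8] 'c' = {T1}  orig:{}
  T[9,9] 'b' = {S,T0}  orig:{S}
  T[10,10] 'b' = {S,T0}  orig:{S}
  T[0,1] 'cb' = ∅
  T[1,2] 'bc' = {A}
  T[2,3] 'cb' = ∅
  T[3,4] 'bb' = {X2}  orig:{}
  T[4,5] 'bc' = {A}
  T[5,6] 'cc' = ∅
  T[6,7] 'cb' = ∅
  T[7,8] 'bc' = {A}
  T[8,9] 'cb' = ∅
  T[9,10] 'bb' = {X2}  orig:{}
  T[0,2] 'cbc' = {S}
  T[1,3] 'bcb' = ∅
  T[2,4] 'cbb' = ∅
  T[3,5] 'bbc' = ∅
  T[4,6] 'bcc' = ∅
  T[5,7] 'ccb' = ∅
  T[6,8] 'cbc' = {S}
  T[7,9] 'bcb' = ∅
  T[8,10] 'cbb' = ∅
  T[0,3] 'cbcb' = {X2}  orig:{}
  T[1,4] 'bcbb' = ∅
  T[2,5] 'cbbc' = ∅
  T[3,6] 'bbcc' = ∅
  T[4,7] 'bccb' = ∅
  T[5,8] 'ccbc' = ∅
  T[6,9] 'cbcb' = {X2}  orig:{}
  T[7,10] 'bcbb' = ∅
  T[0,4] 'cbcbb' = {S}
  T[1,5] 'bcbbc' = ∅
  T[2,6] 'cbbcc' = ∅
  T[3,7] 'bbccb' = ∅
  T[4,8] 'bccbc' = ∅
  T[5,9] 'ccbcb' = ∅
  T[6,10] 'cbcbb' = {S}
  T[0,5] 'cbcbbc' = ∅
  T[1,6] 'bcbbcc' = ∅
  T[2,7] 'cbbccb' = ∅
  T[3,8] 'bbccbc' = ∅
  T[4,9] 'bccbcb' = ∅
  T[5,10] 'ccbcbb' = ∅
  T[0,6] 'cbcbbcc' = ∅
  T[1,7] 'bcbbccb' = ∅
  T[2,8] 'cbbccbc' = ∅
  T[3,9] 'bbccbcb' = ∅
  T[4,10] 'bccbcbb' = ∅
  T[0,7] 'cbcbbccb' = ∅
  T[1,8] 'bcbbccbc' = ∅
  T[2,9] 'cbbccbcb' = ∅
  T[3,10] 'bbccbcbb' = ∅
  T[0,8] 'cbcbbccbc' = ∅
  T[1,9] 'bcbbccbcb' = ∅
  T[2,10] 'cbbccbcbb' = ∅
  T[0,9] 'cbcbbccbcb' = ∅
  T[1,10] 'bcbbccbcbb' = ∅
  T[0,10] 'cbcbbccbcbb' = ∅

S ∉ T[0,10] ⇒ NO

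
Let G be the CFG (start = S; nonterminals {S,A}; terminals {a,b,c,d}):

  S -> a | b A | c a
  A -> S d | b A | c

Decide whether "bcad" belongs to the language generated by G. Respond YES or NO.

Convert to CNF:
  S -> T1 A | T2 T3 | a
  A -> S T0 | T1 A | c
  T0 -> d
  T1 -> b
  T2 -> c
  T3 -> a

CYK table (by increasing span):
  [0..0]={T1}  "b"  orig:{}
  [1..1]={A,T2}  "c"  orig:{A}
  [2..2]={S,T3}  "a"  orig:{S}
  [3..3]={T0}  "d"  orig:{}
  [0..1]={A,S}  "bc"
  [1..2]={S}  "ca"
  [2..3]={A}  "ad"
  [0..2]=∅  "bca"
  [1..3]={A}  "cad"
  [0..3]={A,S}  "bcad"

S ∈ T[0,3] ⇒ YES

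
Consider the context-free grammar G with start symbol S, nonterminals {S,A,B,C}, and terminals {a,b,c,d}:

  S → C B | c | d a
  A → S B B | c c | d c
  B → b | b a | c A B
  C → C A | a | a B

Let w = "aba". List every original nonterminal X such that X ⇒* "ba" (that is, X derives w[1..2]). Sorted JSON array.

Convert to CNF:
  S -> C B | T1 T3 | c
  A -> S X4 | T0 T0 | T1 T0
  B -> T0 X5 | T2 T3 | b
  C -> C A | T3 B | a
  T0 -> c
  T1 -> d
  T2 -> b
  T3 -> a
  X4 -> B B
  X5 -> A B

CYK table (by increasing span) (cells [i..j] with 1 ≤ i ≤ j ≤ 2 only):
  [1..1]={B,T2}  "b"  orig:{B}
  [2..2]={C,T3}  "a"  orig:{C}
  [1..2]={B}  "ba"

Original NTs in T[1,2] deriving "ba": ["B"]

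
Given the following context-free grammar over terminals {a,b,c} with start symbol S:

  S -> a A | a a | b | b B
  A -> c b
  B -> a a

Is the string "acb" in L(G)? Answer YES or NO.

CNF form of G:
  S -> T1 B | T2 A | T2 T2 | b
  A -> T0 T1
  B -> T2 T2
  T0 -> c
  T1 -> b
  T2 -> a

CYK fill:
  cell(0,0) a: {T2}  orig:{}
  cell(1,1) c: {T0}  orig:{}
  cell(2,2) b: {S,T1}  orig:{S}
  cell(0,1) ac: ∅
  cell(1,2) cb: {A}
  cell(0,2) acb: {S}

S ∈ T[0,2] ⇒ YES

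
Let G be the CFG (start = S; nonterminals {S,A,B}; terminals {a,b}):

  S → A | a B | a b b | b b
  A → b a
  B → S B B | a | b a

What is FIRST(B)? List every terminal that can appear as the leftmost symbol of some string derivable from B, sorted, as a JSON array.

FIRST iteration:
round 1:
  A via A→b a: +{b}
  B via B→a: +{a}
  B via B→b a: +{b}
  S via S→A: +{b}
  S via S→a B: +{a}
  FIRST[S]={a,b}  FIRST[A]={b}  FIRST[B]={a,b}
round 2: (stable)
  FIRST[S]={a,b}  FIRST[A]={b}  FIRST[B]={a,b}

FIRST(B) = ["a", "b"]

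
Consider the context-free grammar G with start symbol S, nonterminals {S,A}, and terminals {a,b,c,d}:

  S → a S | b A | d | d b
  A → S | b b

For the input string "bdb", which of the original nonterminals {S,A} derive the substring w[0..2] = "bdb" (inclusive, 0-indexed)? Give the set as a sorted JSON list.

CNF form of G:
  S -> T0 S | T1 A | T2 T1 | d
  A -> T0 S | T1 A | T1 T1 | T2 T1 | d
  T0 -> a
  T1 -> b
  T2 -> d

CYK fill — only the sub-triangle for w[0..2]:
  [0..0]={T1}  "b"  orig:{}
  [1..1]={A,S,T2}  "d"  orig:{A,S}
  [2..2]={T1}  "b"  orig:{}
  [0..1]={A,S}  "bd"
  [1..2]={A,S}  "db"
  [0..2]={A,S}  "bdb"

Original NTs in T[0,2] deriving "bdb": ["A", "S"]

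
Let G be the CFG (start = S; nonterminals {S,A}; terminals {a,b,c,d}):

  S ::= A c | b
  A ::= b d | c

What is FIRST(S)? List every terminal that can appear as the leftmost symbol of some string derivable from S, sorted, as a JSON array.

FIRST iteration:
iter 1:
  A via A→b d: +{b}
  A via A→c: +{c}
  S via S→A c: +{b,c}
  FIRST[S]={b,c}  FIRST[A]={b,c}
iter 2: (stable)
  FIRST[S]={b,c}  FIRST[A]={b,c}

FIRST(S) = ["b", "c"]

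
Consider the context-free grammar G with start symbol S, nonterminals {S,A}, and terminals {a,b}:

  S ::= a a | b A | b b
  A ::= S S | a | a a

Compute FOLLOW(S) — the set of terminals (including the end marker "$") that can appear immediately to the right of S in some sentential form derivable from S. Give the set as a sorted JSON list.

FIRST sets, iterate to fixpoint:
[1]
  A via A→a: +{a}
  S via S→a a: +{a}
  S via S→b A: +{b}
  S: {a,b}  A: {a}
[2]
  A via A→S S: +{b}
  S: {a,b}  A: {a,b}
[3] (stable)
  S: {a,b}  A: {a,b}

FOLLOW sets:
seed FOLLOW(S) with $
pass 1:
  A→S S: FOLLOW(S) ⊇ FIRST(S) = {a,b}; new: +{a,b}
  S→b A: FOLLOW(A) ⊇ FOLLOW(S) ⊇ {$,a,b}; new: +{$,a,b}
  FOLLOW(S)={$,a,b}  FOLLOW(A)={$,a,b}
pass 2: done
  FOLLOW(S)={$,a,b}  FOLLOW(A)={$,a,b}

FOLLOW(S) = ["$", "a", "b"]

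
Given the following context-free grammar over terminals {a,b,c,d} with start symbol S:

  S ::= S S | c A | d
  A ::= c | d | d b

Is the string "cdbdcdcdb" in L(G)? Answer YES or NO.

Convert to CNF:
  S -> S S | T2 A | d
  A -> T0 T1 | c | d
  T0 -> d
  T1 -> b
  T2 -> c

Fill CYK table bottom-up:
  cell(0,0) c: {A,T2}  orig:{A}
  cell(1,1) d: {A,S,T0}  orig:{A,S}
  cell(2,2) b: {T1}  orig:{}
  cell(3,3) d: {A,S,T0}  orig:{A,S}
  cell(4,4) c: {A,T2}  orig:{A}
  cell(5,5) d: {A,S,T0}  orig:{A,S}
  cell(6,6) c: {A,T2}  orig:{A}
  cell(7,7) d: {A,S,T0}  orig:{A,S}
  cell(8,8) b: {T1}  orig:{}
  cell(0,1) cd: {S}
  cell(1,2) db: {A}
  cell(2,3) bd: ∅
  cell(3,4) dc: ∅
  cell(4,5) cd: {S}
  cell(5,6) dc: ∅
  cell(6,7) cd: {S}
  cell(7,8) db: {A}
  cell(0,2) cdb: {S}
  cell(1,3) dbd: ∅
  cell(2,4) bdc: ∅
  cell(3,5) dcd: {S}
  cell(4,6) cdc: ∅
  cell(5,7) dcd: {S}
  cell(6,8) cdb: {S}
  cell(0,3) cdbd: {S}
  cell(1,4) dbdc: ∅
  cell(2,5) bdcd: ∅
  cell(3,6) dcdc: ∅
  cell(4,7) cdcd: {S}
  cell(5,8) dcdb: {S}
  cell(0,4) cdbdc: ∅
  cell(1,5) dbdcd: ∅
  cell(2,6) bdcdc: ∅
  cell(3,7) dcdcd: {S}
  cell(4,8) cdcdb: {S}
  cell(0,5) cdbdcd: {S}
  cell(1,6) dbdcdc: ∅
  cell(2,7) bdcdcd: ∅
  cell(3,8) dcdcdb: {S}
  cell(0,6) cdbdcdc: ∅
  cell(1,7) dbdcdcd: ∅
  cell(2,8) bdcdcdb: ∅
  cell(0,7) cdbdcdcd: {S}
  cell(1,8) dbdcdcdb: ∅
  cell(0,8) cdbdcdcdb: {S}

S ∈ T[0,8] ⇒ YES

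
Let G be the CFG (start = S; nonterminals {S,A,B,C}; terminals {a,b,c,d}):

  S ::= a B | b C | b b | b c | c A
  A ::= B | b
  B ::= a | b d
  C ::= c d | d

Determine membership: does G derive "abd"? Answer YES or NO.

CNF form of G:
  S -> T0 C | T0 T0 | T0 T2 | T2 A | T3 B
  A -> T0 T1 | a | b
  B -> T0 T1 | a
  C -> T2 T1 | d
  T0 -> b
  T1 -> d
  T2 -> c
  T3 -> a

CYK table (by increasing span):
  T[0,0] 'a' = {A,B,T3}  orig:{A,B}
  T[1,1] 'b' = {A,T0}  orig:{A}
  T[2,2] 'd' = {C,T1}  orig:{C}
  T[0,1] 'ab' = ∅
  T[1,2] 'bd' = {A,B,S}
  T[0,2] 'abd' = {S}

S ∈ T[0,2] ⇒ YES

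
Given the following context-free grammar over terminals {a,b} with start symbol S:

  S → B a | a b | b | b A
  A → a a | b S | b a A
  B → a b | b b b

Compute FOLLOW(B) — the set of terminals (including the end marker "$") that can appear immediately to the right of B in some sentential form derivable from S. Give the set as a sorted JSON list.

FIRST iteration:
[1]
  A via A→a a: +{a}
  A via A→b S: +{b}
  B via B→a b: +{a}
  B via B→b b b: +{b}
  S via S→B a: +{a,b}
  FIRST[S]={a,b}  FIRST[A]={a,b}  FIRST[B]={a,b}
[2] (stable)
  FIRST[S]={a,b}  FIRST[A]={a,b}  FIRST[B]={a,b}

Compute FOLLOW by fixpoint:
FOLLOW(S) := {$}
iter 1:
  S→B a: FOLLOW(B) ⊇ FIRST(a) = {a}; new: +{a}
  S→b A: FOLLOW(A) ⊇ FOLLOW(S) ⊇ {$}; new: +{$}
  S: {$}  A: {$}  B: {a}
iter 2: — fixpoint
  S: {$}  A: {$}  B: {a}

FOLLOW(B) = ["a"]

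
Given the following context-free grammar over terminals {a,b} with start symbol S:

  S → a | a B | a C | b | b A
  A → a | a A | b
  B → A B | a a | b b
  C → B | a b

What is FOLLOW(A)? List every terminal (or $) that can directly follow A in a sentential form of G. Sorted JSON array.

Compute FIRST by fixpoint:
round 1:
  A via A→a: +{a}
  A via A→b: +{b}
  B via B→A B: +{a,b}
  C via C→B: +{a,b}
  S via S→a: +{a}
  S via S→b: +{b}
  S: {a,b}  A: {a,b}  B: {a,b}  C: {a,b}
round 2: (stable)
  S: {a,b}  A: {a,b}  B: {a,b}  C: {a,b}

Compute FOLLOW by fixpoint:
FOLLOW(S) := {$}
iter 1:
  B→A B: FOLLOW(A) ⊇ FIRST(B) = {a,b}; new: +{a,b}
  S→a B: FOLLOW(B) ⊇ FOLLOW(S) ⊇ {$}; new: +{$}
  S→a C: FOLLOW(C) ⊇ FOLLOW(S) ⊇ {$}; new: +{$}
  S→b A: FOLLOW(A) ⊇ FOLLOW(S) ⊇ {$}; new: +{$}
  FOLLOW(S)={$}  FOLLOW(A)={$,a,b}  FOLLOW(B)={$}  FOLLOW(C)={$}
iter 2: (stable)
  FOLLOW(S)={$}  FOLLOW(A)={$,a,b}  FOLLOW(B)={$}  FOLLOW(C)={$}

FOLLOW(A) = ["$", "a", "b"]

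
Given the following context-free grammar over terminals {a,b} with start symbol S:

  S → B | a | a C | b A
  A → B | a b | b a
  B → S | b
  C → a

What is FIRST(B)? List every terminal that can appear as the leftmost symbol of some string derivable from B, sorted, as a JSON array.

FIRST iteration:
round 1:
  A via A→a b: +{a}
  A via A→b a: +{b}
  B via B→b: +{b}
  C via C→a: +{a}
  S via S→B: +{b}
  S via S→a: +{a}
  FIRST(S)={a,b}  FIRST(A)={a,b}  FIRST(B)={b}  FIRST(C)={a}
round 2:
  B via B→S: +{a}
  FIRST(S)={a,b}  FIRST(A)={a,b}  FIRST(B)={a,b}  FIRST(C)={a}
round 3: done
  FIRST(S)={a,b}  FIRST(A)={a,b}  FIRST(B)={a,b}  FIRST(C)={a}

FIRST(B) = ["a", "b"]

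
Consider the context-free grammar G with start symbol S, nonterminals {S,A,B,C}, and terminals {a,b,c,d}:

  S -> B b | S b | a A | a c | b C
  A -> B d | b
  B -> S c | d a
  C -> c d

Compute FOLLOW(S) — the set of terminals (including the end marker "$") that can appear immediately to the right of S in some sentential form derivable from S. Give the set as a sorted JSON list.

FIRST sets, iterate to fixpoint:
iter 1:
  A via A→b: +{b}
  B via B→d a: +{d}
  C via C→c d: +{c}
  S via S→B b: +{d}
  S via S→a A: +{a}
  S via S→b C: +{b}
  FIRST[S]={a,b,d}  FIRST[A]={b}  FIRST[B]={d}  FIRST[C]={c}
iter 2:
  A via A→B d: +{d}
  B via B→S c: +{a,b}
  FIRST[S]={a,b,d}  FIRST[A]={b,d}  FIRST[B]={a,b,d}  FIRST[C]={c}
iter 3:
  A via A→B d: +{a}
  FIRST[S]={a,b,d}  FIRST[A]={a,b,d}  FIRST[B]={a,b,d}  FIRST[C]={c}
iter 4: — fixpoint
  FIRST[S]={a,b,d}  FIRST[A]={a,b,d}  FIRST[B]={a,b,d}  FIRST[C]={c}

FOLLOW sets:
initialize: $ ∈ FOLLOW(S)
pass 1:
  A→B d: FOLLOW(B) ⊇ FIRST(d) = {d}; new: +{d}
  B→S c: FOLLOW(S) ⊇ FIRST(c) = {c}; new: +{c}
  S→B b: FOLLOW(B) ⊇ FIRST(b) = {b}; new: +{b}
  S→S b: FOLLOW(S) ⊇ FIRST(b) = {b}; new: +{b}
  S→a A: FOLLOW(A) ⊇ FOLLOW(S) ⊇ {$,b,c}; new: +{$,b,c}
  S→b C: FOLLOW(C) ⊇ FOLLOW(S) ⊇ {$,b,c}; new: +{$,b,c}
  S: {$,b,c}  A: {$,b,c}  B: {b,d}  C: {$,b,c}
pass 2: — fixpoint
  S: {$,b,c}  A: {$,b,c}  B: {b,d}  C: {$,b,c}

FOLLOW(S) = ["$", "b", "c"]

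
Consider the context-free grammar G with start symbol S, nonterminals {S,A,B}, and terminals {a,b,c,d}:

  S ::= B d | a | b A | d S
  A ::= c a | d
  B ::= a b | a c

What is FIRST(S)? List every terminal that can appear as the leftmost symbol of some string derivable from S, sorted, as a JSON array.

FIRST iteration:
[1]
  A via A→c a: +{c}
  A via A→d: +{d}
  B via B→a b: +{a}
  S via S→B d: +{a}
  S via S→b A: +{b}
  S via S→d S: +{d}
  FIRST[S]={a,b,d}  FIRST[A]={c,d}  FIRST[B]={a}
[2] — fixpoint
  FIRST[S]={a,b,d}  FIRST[A]={c,d}  FIRST[B]={a}

FIRST(S) = ["a", "b", "d"]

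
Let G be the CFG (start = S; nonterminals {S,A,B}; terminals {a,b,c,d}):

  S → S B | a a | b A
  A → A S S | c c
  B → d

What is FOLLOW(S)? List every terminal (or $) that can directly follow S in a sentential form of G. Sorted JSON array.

Compute FIRST by fixpoint:
pass 1:
  A via A→c c: +{c}
  B via B→d: +{d}
  S via S→a a: +{a}
  S via S→b A: +{b}
  FIRST[S]={a,b}  FIRST[A]={c}  FIRST[B]={d}
pass 2: (no change)
  FIRST[S]={a,b}  FIRST[A]={c}  FIRST[B]={d}

FOLLOW sets:
seed FOLLOW(S) with $
pass 1:
  A→A S S: FOLLOW(A) ⊇ FIRST(S) = {a,b}; new: +{a,b}
  A→A S S: FOLLOW(S) ⊇ FIRST(S) = {a,b}; new: +{a,b}
  S→S B: FOLLOW(S) ⊇ FIRST(B) = {d}; new: +{d}
  S→S B: FOLLOW(B) ⊇ FOLLOW(S) ⊇ {$,a,b,d}; new: +{$,a,b,d}
  S→b A: FOLLOW(A) ⊇ FOLLOW(S) ⊇ {$,a,b,d}; new: +{$,d}
  FOLLOW(S)={$,a,b,d}  FOLLOW(A)={$,a,b,d}  FOLLOW(B)={$,a,b,d}
pass 2: (no change)
  FOLLOW(S)={$,a,b,d}  FOLLOW(A)={$,a,b,d}  FOLLOW(B)={$,a,b,d}

FOLLOW(S) = ["$", "a", "b", "d"]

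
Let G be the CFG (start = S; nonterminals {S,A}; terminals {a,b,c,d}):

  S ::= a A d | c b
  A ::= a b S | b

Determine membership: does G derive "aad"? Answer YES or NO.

Convert to CNF:
  S -> T0 X5 | T3 T1
  A -> T0 X4 | b
  T0 -> a
  T1 -> b
  T2 -> d
  T3 -> c
  X4 -> T1 S
  X5 -> A T2

Fill CYK table bottom-up:
  cell(0,0) a: {T0}  orig:{}
  cell(1,1) a: {T0}  orig:{}
  cell(2,2) d: {T2}  orig:{}
  cell(0,1) aa: ∅
  cell(1,2) ad: ∅
  cell(0,2) aad: ∅

S ∉ T[0,2] ⇒ NO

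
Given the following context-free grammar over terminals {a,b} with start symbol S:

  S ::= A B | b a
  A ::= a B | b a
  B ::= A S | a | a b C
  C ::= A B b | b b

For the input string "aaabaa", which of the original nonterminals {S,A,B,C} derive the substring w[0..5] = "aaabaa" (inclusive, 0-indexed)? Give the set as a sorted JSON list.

Convert to CNF:
  S -> A B | T1 T0
  A -> T0 B | T1 T0
  B -> A S | T0 X2 | a
  C -> A X3 | T1 T1
  T0 -> a
  T1 -> b
  X2 -> T1 C
  X3 -> B T1

CYK table (by increasing span) (cells [i..j] with 0 ≤ i ≤ j ≤ 5 only):
  T[0,0] 'a' = {B,T0}  orig:{B}
  T[1,1] 'a' = {B,T0}  orig:{B}
  T[2,2] 'a' = {B,T0}  orig:{B}
  T[3,3] 'b' = {T1}  orig:{}
  T[4,4] 'a' = {B,T0}  orig:{B}
  T[5,5] 'a' = {B,T0}  orig:{B}
  T[0,1] 'aa' = {A}
  T[1,2] 'aa' = {A}
  T[2,3] 'ab' = {X3}  orig:{}
  T[3,4] 'ba' = {A,S}
  T[4,5] 'aa' = {A}
  T[0,2] 'aaa' = {S}
  T[1,3] 'aab' = ∅
  T[2,4] 'aba' = ∅
  T[3,5] 'baa' = {S}
  T[0,3] 'aaab' = {C}
  T[1,4] 'aaba' = {B}
  T[2,5] 'abaa' = ∅
  T[0,4] 'aaaba' = {A}
  T[1,5] 'aabaa' = {B}
  T[0,5] 'aaabaa' = {A,S}

Original NTs in T[0,5] deriving "aaabaa": ["A", "S"]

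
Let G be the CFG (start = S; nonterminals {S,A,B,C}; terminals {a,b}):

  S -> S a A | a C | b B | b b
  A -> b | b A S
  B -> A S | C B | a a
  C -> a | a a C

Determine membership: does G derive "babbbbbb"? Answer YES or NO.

Convert to CNF:
  S -> S X4 | T0 B | T0 T0 | T1 C
  A -> T0 X2 | b
  B -> A S | C B | T1 T1
  C -> T1 X3 | a
  T0 -> b
  T1 -> a
  X2 -> A S
  X3 -> T1 C
  X4 -> T1 A

Fill CYK table bottom-up:
  T[0,0] 'b' = {A,T0}  orig:{A}
  T[1,1] 'a' = {C,T1}  orig:{C}
  T[2,2] 'b' = {A,T0}  orig:{A}
  T[3,3] 'b' = {A,T0}  orig:{A}
  T[4,4] 'b' = {A,T0}  orig:{A}
  T[5,5] 'b' = {A,T0}  orig:{A}
  T[6,6] 'b' = {A,T0}  orig:{A}
  T[7,7] 'b' = {A,T0}  orig:{A}
  T[0,1] 'ba' = ∅
  T[1,2] 'ab' = {X4}  orig:{}
  T[2,3] 'bb' = {S}
  T[3,4] 'bb' = {S}
  T[4,5] 'bb' = {S}
  T[5,6] 'bb' = {S}
  T[6,7] 'bb' = {S}
  T[0,2] 'bab' = ∅
  T[1,3] 'abb' = ∅
  T[2,4] 'bbb' = {B,X2}  orig:{B}
  T[3,5] 'bbb' = {B,X2}  orig:{B}
  T[4,6] 'bbb' = {B,X2}  orig:{B}
  T[5,7] 'bbb' = {B,X2}  orig:{B}
  T[0,3] 'babb' = ∅
  T[1,4] 'abbb' = {B}
  T[2,5] 'bbbb' = {A,S}
  T[3,6] 'bbbb' = {A,S}
  T[4,7] 'bbbb' = {A,S}
  T[0,4] 'babbb' = {S}
  T[1,5] 'abbbb' = {X4}  orig:{}
  T[2,6] 'bbbbb' = {B,X2}  orig:{B}
  T[3,7] 'bbbbb' = {B,X2}  orig:{B}
  T[0,5] 'babbbb' = ∅
  T[1,6] 'abbbbb' = {B}
  T[2,7] 'bbbbbb' = {A,B,S,X2}  orig:{A,B,S}
  T[0,6] 'babbbbb' = {S}
  T[1,7] 'abbbbbb' = {B,X4}  orig:{B}
  T[0,7] 'babbbbbb' = {S}

S ∈ T[0,7] ⇒ YES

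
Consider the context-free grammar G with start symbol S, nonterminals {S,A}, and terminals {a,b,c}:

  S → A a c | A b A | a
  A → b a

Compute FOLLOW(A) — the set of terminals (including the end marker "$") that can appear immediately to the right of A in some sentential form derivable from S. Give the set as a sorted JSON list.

Compute FIRST by fixpoint:
round 1:
  A via A→b a: +{b}
  S via S→A a c: +{b}
  S via S→a: +{a}
  FIRST[S]={a,b}  FIRST[A]={b}
round 2: (stable)
  FIRST[S]={a,b}  FIRST[A]={b}

Compute FOLLOW by fixpoint:
initialize: $ ∈ FOLLOW(S)
[1]
  S→A a c: FOLLOW(A) ⊇ FIRST(a) = {a}; new: +{a}
  S→A b A: FOLLOW(A) ⊇ FIRST(b) = {b}; new: +{b}
  S→A b A: FOLLOW(A) ⊇ FOLLOW(S) ⊇ {$}; new: +{$}
  S: {$}  A: {$,a,b}
[2] (no change)
  S: {$}  A: {$,a,b}

FOLLOW(A) = ["$", "a", "b"]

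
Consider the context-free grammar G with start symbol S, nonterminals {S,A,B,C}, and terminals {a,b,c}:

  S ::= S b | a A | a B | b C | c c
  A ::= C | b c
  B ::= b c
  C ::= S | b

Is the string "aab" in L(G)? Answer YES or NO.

CNF form of G:
  S -> S T0 | T0 C | T1 A | T1 B | T2 T2
  A -> S T0 | T0 C | T0 T2 | T1 A | T1 B | T2 T2 | b
  B -> T0 T2
  C -> S T0 | T0 C | T1 A | T1 B | T2 T2 | b
  T0 -> b
  T1 -> a
  T2 -> c

CYK table (by increasing span):
  [0..0]={T1}  "a"  orig:{}
  [1..1]={T1}  "a"  orig:{}
  [2..2]={A,C,T0}  "b"  orig:{A,C}
  [0..1]=∅  "aa"
  [1..2]={A,C,S}  "ab"
  [0..2]={A,C,S}  "aab"

S ∈ T[0,2] ⇒ YES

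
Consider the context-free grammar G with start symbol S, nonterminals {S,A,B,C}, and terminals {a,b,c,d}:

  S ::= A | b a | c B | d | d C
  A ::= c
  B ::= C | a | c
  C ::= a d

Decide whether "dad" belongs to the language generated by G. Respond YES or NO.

CNF form of G:
  S -> T1 C | T2 T0 | T3 B | c | d
  A -> c
  B -> T0 T1 | a | c
  C -> T0 T1
  T0 -> a
  T1 -> d
  T2 -> b
  T3 -> c

CYK table (by increasing span):
  [0..0]={S,T1}  "d"  orig:{S}
  [1..1]={B,T0}  "a"  orig:{B}
  [2..2]={S,T1}  "d"  orig:{S}
  [0..1]=∅  "da"
  [1..2]={B,C}  "ad"
  [0..2]={S}  "dad"

S ∈ T[0,2] ⇒ YES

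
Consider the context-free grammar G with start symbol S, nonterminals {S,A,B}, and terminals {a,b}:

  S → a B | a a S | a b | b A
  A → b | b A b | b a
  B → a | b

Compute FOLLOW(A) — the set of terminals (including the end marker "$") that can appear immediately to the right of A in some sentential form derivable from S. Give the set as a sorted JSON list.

FIRST iteration:
iter 1:
  A via A→b: +{b}
  B via B→a: +{a}
  B via B→b: +{b}
  S via S→a B: +{a}
  S via S→b A: +{b}
  S: {a,b}  A: {b}  B: {a,b}
iter 2: (no change)
  S: {a,b}  A: {b}  B: {a,b}

Compute FOLLOW by fixpoint:
seed FOLLOW(S) with $
iter 1:
  A→b A b: FOLLOW(A) ⊇ FIRST(b) = {b}; new: +{b}
  S→a B: FOLLOW(B) ⊇ FOLLOW(S) ⊇ {$}; new: +{$}
  S→b A: FOLLOW(A) ⊇ FOLLOW(S) ⊇ {$}; new: +{$}
  FOLLOW(S)={$}  FOLLOW(A)={$,b}  FOLLOW(B)={$}
iter 2: — fixpoint
  FOLLOW(S)={$}  FOLLOW(A)={$,b}  FOLLOW(B)={$}

FOLLOW(A) = ["$", "b"]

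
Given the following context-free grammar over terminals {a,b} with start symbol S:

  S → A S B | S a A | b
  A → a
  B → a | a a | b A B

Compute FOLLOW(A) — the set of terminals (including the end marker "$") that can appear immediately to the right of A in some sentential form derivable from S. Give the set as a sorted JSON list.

FIRST iteration:
[1]
  A via A→a: +{a}
  B via B→a: +{a}
  B via B→b A B: +{b}
  S via S→A S B: +{a}
  S via S→b: +{b}
  S: {a,b}  A: {a}  B: {a,b}
[2] (no change)
  S: {a,b}  A: {a}  B: {a,b}

FOLLOW sets:
FOLLOW(S) := {$}
iter 1:
  B→b A B: FOLLOW(A) ⊇ FIRST(B) = {a,b}; new: +{a,b}
  S→A S B: FOLLOW(S) ⊇ FIRST(B) = {a,b}; new: +{a,b}
  S→A S B: FOLLOW(B) ⊇ FOLLOW(S) ⊇ {$,a,b}; new: +{$,a,b}
  S→S a A: FOLLOW(A) ⊇ FOLLOW(S) ⊇ {$,a,b}; new: +{$}
  S: {$,a,b}  A: {$,a,b}  B: {$,a,b}
iter 2: (no change)
  S: {$,a,b}  A: {$,a,b}  B: {$,a,b}

FOLLOW(A) = ["$", "a", "b"]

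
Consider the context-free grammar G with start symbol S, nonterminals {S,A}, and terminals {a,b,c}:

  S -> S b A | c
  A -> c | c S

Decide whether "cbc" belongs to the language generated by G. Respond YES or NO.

Convert to CNF:
  S -> S X2 | c
  A -> T0 S | c
  T0 -> c
  T1 -> b
  X2 -> T1 A

CYK table (by increasing span):
  [0..0]={A,S,T0}  "c"  orig:{A,S}
  [1..1]={T1}  "b"  orig:{}
  [2..2]={A,S,T0}  "c"  orig:{A,S}
  [0..1]=∅  "cb"
  [1..2]={X2}  "bc"  orig:{}
  [0..2]={S}  "cbc"

S ∈ T[0,2] ⇒ YES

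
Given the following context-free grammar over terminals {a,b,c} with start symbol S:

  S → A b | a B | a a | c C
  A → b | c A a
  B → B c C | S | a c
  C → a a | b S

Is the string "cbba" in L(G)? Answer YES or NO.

Convert to CNF:
  S -> A T2 | T0 C | T1 B | T1 T1
  A -> T0 X3 | b
  B -> A T2 | B X4 | T0 C | T1 B | T1 T0 | T1 T1
  C -> T1 T1 | T2 S
  T0 -> c
  T1 -> a
  T2 -> b
  X3 -> A T1
  X4 -> T0 C

CYK table (by increasing span):
  [0..0]={T0}  "c"  orig:{}
  [1..1]={A,T2}  "b"  orig:{A}
  [2..2]={A,T2}  "b"  orig:{A}
  [3..3]={T1}  "a"  orig:{}
  [0..1]=∅  "cb"
  [1..2]={B,S}  "bb"
  [2..3]={X3}  "ba"  orig:{}
  [0..2]=∅  "cbb"
  [1..3]=∅  "bba"
  [0..3]=∅  "cbba"

S ∉ T[0,3] ⇒ NO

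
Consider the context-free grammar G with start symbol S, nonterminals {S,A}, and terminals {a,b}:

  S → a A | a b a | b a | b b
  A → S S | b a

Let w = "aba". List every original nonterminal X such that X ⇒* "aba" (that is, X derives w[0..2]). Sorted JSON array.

Convert to CNF:
  S -> T0 T0 | T0 T1 | T1 A | T1 X2
  A -> S S | T0 T1
  T0 -> b
  T1 -> a
  X2 -> T0 T1

CYK fill, restricted to cells inside w[0..2]:
  T[0,0] 'a' = {T1}  orig:{}
  T[1,1] 'b' = {T0}  orig:{}
  T[2,2] 'a' = {T1}  orig:{}
  T[0,1] 'ab' = ∅
  T[1,2] 'ba' = {A,S,X2}  orig:{A,S}
  T[0,2] 'aba' = {S}

Original NTs in T[0,2] deriving "aba": ["S"]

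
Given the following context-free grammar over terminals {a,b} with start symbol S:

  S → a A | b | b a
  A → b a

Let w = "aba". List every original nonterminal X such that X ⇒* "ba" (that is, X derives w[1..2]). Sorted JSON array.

Convert to CNF:
  S -> T0 T1 | T1 A | b
  A -> T0 T1
  T0 -> b
  T1 -> a

CYK fill — only the sub-triangle for w[1..2]:
  cell(1,1) b: {S,T0}  orig:{S}
  cell(2,2) a: {T1}  orig:{}
  cell(1,2) ba: {A,S}

Original NTs in T[1,2] deriving "ba": ["A", "S"]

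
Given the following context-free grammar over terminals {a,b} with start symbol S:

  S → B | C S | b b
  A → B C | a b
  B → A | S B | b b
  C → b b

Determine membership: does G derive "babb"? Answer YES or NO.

Convert to CNF:
  S -> B C | C S | S B | T0 T1 | T1 T1
  A -> B C | T0 T1
  B -> B C | S B | T0 T1 | T1 T1
  C -> T1 T1
  T0 -> a
  T1 -> b

CYK table (by increasing span):
  T[0,0] 'b' = {T1}  orig:{}
  T[1,1] 'a' = {T0}  orig:{}
  T[2,2] 'b' = {T1}  orig:{}
  T[3,3] 'b' = {T1}  orig:{}
  T[0,1] 'ba' = ∅
  T[1,2] 'ab' = {A,B,S}
  T[2,3] 'bb' = {B,C,S}
  T[0,2] 'bab' = ∅
  T[1,3] 'abb' = ∅
  T[0,3] 'babb' = ∅

S ∉ T[0,3] ⇒ NO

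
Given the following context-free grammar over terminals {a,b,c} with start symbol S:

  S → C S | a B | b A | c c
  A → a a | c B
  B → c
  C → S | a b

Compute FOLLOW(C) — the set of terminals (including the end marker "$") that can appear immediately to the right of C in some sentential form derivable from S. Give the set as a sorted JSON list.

Compute FIRST by fixpoint:
round 1:
  A via A→a a: +{a}
  A via A→c B: +{c}
  B via B→c: +{c}
  C via C→a b: +{a}
  S via S→C S: +{a}
  S via S→b A: +{b}
  S via S→c c: +{c}
  FIRST(S)={a,b,c}  FIRST(A)={a,c}  FIRST(B)={c}  FIRST(C)={a}
round 2:
  C via C→S: +{b,c}
  FIRST(S)={a,b,c}  FIRST(A)={a,c}  FIRST(B)={c}  FIRST(C)={a,b,c}
round 3: (stable)
  FIRST(S)={a,b,c}  FIRST(A)={a,c}  FIRST(B)={c}  FIRST(C)={a,b,c}

FOLLOW sets:
seed FOLLOW(S) with $
round 1:
  S→C S: FOLLOW(C) ⊇ FIRST(S) = {a,b,c}; new: +{a,b,c}
  S→a B: FOLLOW(B) ⊇ FOLLOW(S) ⊇ {$}; new: +{$}
  S→b A: FOLLOW(A) ⊇ FOLLOW(S) ⊇ {$}; new: +{$}
  FOLLOW(S)={$}  FOLLOW(A)={$}  FOLLOW(B)={$}  FOLLOW(C)={a,b,c}
round 2:
  C→S: FOLLOW(S) ⊇ FOLLOW(C) ⊇ {a,b,c}; new: +{a,b,c}
  S→a B: FOLLOW(B) ⊇ FOLLOW(S) ⊇ {$,a,b,c}; new: +{a,b,c}
  S→b A: FOLLOW(A) ⊇ FOLLOW(S) ⊇ {$,a,b,c}; new: +{a,b,c}
  FOLLOW(S)={$,a,b,c}  FOLLOW(A)={$,a,b,c}  FOLLOW(B)={$,a,b,c}  FOLLOW(C)={a,b,c}
round 3: — fixpoint
  FOLLOW(S)={$,a,b,c}  FOLLOW(A)={$,a,b,c}  FOLLOW(B)={$,a,b,c}  FOLLOW(C)={a,b,c}

FOLLOW(C) = ["a", "b", "c"]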